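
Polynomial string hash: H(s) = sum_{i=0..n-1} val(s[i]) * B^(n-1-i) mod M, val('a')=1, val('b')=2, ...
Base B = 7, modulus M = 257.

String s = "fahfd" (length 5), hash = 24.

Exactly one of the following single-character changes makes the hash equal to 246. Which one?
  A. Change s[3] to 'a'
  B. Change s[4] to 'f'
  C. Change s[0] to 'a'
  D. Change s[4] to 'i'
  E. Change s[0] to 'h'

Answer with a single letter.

Answer: A

Derivation:
Option A: s[3]='f'->'a', delta=(1-6)*7^1 mod 257 = 222, hash=24+222 mod 257 = 246 <-- target
Option B: s[4]='d'->'f', delta=(6-4)*7^0 mod 257 = 2, hash=24+2 mod 257 = 26
Option C: s[0]='f'->'a', delta=(1-6)*7^4 mod 257 = 74, hash=24+74 mod 257 = 98
Option D: s[4]='d'->'i', delta=(9-4)*7^0 mod 257 = 5, hash=24+5 mod 257 = 29
Option E: s[0]='f'->'h', delta=(8-6)*7^4 mod 257 = 176, hash=24+176 mod 257 = 200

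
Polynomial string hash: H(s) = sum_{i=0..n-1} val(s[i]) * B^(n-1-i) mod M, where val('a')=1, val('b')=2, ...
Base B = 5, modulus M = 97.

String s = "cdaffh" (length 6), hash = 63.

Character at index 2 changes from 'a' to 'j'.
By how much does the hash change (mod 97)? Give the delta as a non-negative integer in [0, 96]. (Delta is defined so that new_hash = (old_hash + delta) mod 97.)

Delta formula: (val(new) - val(old)) * B^(n-1-k) mod M
  val('j') - val('a') = 10 - 1 = 9
  B^(n-1-k) = 5^3 mod 97 = 28
  Delta = 9 * 28 mod 97 = 58

Answer: 58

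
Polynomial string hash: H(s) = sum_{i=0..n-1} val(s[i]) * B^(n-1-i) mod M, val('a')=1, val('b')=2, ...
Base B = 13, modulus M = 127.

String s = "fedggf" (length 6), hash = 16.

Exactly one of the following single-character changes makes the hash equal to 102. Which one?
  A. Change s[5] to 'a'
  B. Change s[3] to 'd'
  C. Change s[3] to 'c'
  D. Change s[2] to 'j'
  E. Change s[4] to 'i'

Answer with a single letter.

Option A: s[5]='f'->'a', delta=(1-6)*13^0 mod 127 = 122, hash=16+122 mod 127 = 11
Option B: s[3]='g'->'d', delta=(4-7)*13^2 mod 127 = 1, hash=16+1 mod 127 = 17
Option C: s[3]='g'->'c', delta=(3-7)*13^2 mod 127 = 86, hash=16+86 mod 127 = 102 <-- target
Option D: s[2]='d'->'j', delta=(10-4)*13^3 mod 127 = 101, hash=16+101 mod 127 = 117
Option E: s[4]='g'->'i', delta=(9-7)*13^1 mod 127 = 26, hash=16+26 mod 127 = 42

Answer: C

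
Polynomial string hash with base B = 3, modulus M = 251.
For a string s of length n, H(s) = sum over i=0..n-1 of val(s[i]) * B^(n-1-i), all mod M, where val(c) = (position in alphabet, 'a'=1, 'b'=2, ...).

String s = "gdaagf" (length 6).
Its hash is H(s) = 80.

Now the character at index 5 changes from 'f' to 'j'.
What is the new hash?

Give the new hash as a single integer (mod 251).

val('f') = 6, val('j') = 10
Position k = 5, exponent = n-1-k = 0
B^0 mod M = 3^0 mod 251 = 1
Delta = (10 - 6) * 1 mod 251 = 4
New hash = (80 + 4) mod 251 = 84

Answer: 84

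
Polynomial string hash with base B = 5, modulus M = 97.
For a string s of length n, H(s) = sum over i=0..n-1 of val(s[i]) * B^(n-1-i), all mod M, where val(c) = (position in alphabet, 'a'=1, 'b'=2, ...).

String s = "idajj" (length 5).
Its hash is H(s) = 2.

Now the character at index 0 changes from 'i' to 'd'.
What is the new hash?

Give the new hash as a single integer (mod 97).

Answer: 78

Derivation:
val('i') = 9, val('d') = 4
Position k = 0, exponent = n-1-k = 4
B^4 mod M = 5^4 mod 97 = 43
Delta = (4 - 9) * 43 mod 97 = 76
New hash = (2 + 76) mod 97 = 78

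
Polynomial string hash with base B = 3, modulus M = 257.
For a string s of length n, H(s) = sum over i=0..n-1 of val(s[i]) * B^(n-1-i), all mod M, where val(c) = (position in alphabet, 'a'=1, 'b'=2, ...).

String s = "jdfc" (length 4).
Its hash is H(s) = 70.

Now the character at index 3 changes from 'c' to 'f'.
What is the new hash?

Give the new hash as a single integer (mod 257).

Answer: 73

Derivation:
val('c') = 3, val('f') = 6
Position k = 3, exponent = n-1-k = 0
B^0 mod M = 3^0 mod 257 = 1
Delta = (6 - 3) * 1 mod 257 = 3
New hash = (70 + 3) mod 257 = 73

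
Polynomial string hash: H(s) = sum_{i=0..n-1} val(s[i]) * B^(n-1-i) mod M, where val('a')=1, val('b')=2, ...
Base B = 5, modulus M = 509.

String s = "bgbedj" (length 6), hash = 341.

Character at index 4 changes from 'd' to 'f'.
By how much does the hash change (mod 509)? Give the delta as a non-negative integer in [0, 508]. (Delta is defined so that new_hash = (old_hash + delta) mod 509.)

Answer: 10

Derivation:
Delta formula: (val(new) - val(old)) * B^(n-1-k) mod M
  val('f') - val('d') = 6 - 4 = 2
  B^(n-1-k) = 5^1 mod 509 = 5
  Delta = 2 * 5 mod 509 = 10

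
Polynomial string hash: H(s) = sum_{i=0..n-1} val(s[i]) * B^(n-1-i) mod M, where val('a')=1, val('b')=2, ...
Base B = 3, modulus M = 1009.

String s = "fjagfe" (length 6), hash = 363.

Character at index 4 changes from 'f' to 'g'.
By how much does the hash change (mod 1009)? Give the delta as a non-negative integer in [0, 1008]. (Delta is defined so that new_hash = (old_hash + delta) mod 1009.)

Answer: 3

Derivation:
Delta formula: (val(new) - val(old)) * B^(n-1-k) mod M
  val('g') - val('f') = 7 - 6 = 1
  B^(n-1-k) = 3^1 mod 1009 = 3
  Delta = 1 * 3 mod 1009 = 3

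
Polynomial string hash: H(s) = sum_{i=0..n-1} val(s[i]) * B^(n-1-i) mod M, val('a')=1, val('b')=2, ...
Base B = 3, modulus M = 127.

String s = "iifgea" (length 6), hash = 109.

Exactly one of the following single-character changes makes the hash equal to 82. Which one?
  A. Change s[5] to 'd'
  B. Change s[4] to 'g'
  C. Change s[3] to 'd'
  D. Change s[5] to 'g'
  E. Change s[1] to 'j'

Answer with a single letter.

Answer: C

Derivation:
Option A: s[5]='a'->'d', delta=(4-1)*3^0 mod 127 = 3, hash=109+3 mod 127 = 112
Option B: s[4]='e'->'g', delta=(7-5)*3^1 mod 127 = 6, hash=109+6 mod 127 = 115
Option C: s[3]='g'->'d', delta=(4-7)*3^2 mod 127 = 100, hash=109+100 mod 127 = 82 <-- target
Option D: s[5]='a'->'g', delta=(7-1)*3^0 mod 127 = 6, hash=109+6 mod 127 = 115
Option E: s[1]='i'->'j', delta=(10-9)*3^4 mod 127 = 81, hash=109+81 mod 127 = 63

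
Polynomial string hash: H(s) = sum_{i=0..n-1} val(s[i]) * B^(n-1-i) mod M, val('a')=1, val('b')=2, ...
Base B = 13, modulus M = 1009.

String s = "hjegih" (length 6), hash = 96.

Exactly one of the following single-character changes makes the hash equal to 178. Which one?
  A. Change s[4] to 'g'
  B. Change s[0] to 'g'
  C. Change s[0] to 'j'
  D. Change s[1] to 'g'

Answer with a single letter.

Answer: D

Derivation:
Option A: s[4]='i'->'g', delta=(7-9)*13^1 mod 1009 = 983, hash=96+983 mod 1009 = 70
Option B: s[0]='h'->'g', delta=(7-8)*13^5 mod 1009 = 19, hash=96+19 mod 1009 = 115
Option C: s[0]='h'->'j', delta=(10-8)*13^5 mod 1009 = 971, hash=96+971 mod 1009 = 58
Option D: s[1]='j'->'g', delta=(7-10)*13^4 mod 1009 = 82, hash=96+82 mod 1009 = 178 <-- target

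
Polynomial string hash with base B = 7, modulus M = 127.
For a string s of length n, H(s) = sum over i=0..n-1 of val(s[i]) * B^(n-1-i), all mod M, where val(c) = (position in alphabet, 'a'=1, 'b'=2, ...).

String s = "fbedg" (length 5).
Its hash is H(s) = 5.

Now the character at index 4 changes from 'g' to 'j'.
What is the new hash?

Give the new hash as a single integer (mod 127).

val('g') = 7, val('j') = 10
Position k = 4, exponent = n-1-k = 0
B^0 mod M = 7^0 mod 127 = 1
Delta = (10 - 7) * 1 mod 127 = 3
New hash = (5 + 3) mod 127 = 8

Answer: 8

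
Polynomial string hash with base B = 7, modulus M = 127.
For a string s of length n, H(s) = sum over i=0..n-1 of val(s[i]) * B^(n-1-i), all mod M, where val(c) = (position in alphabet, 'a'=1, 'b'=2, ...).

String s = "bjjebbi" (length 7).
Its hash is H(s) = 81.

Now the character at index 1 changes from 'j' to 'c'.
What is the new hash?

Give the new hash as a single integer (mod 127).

val('j') = 10, val('c') = 3
Position k = 1, exponent = n-1-k = 5
B^5 mod M = 7^5 mod 127 = 43
Delta = (3 - 10) * 43 mod 127 = 80
New hash = (81 + 80) mod 127 = 34

Answer: 34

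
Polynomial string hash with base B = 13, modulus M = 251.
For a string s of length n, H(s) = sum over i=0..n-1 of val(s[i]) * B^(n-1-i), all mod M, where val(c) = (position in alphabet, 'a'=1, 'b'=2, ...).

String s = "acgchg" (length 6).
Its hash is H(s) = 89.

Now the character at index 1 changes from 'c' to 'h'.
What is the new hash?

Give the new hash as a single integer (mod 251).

val('c') = 3, val('h') = 8
Position k = 1, exponent = n-1-k = 4
B^4 mod M = 13^4 mod 251 = 198
Delta = (8 - 3) * 198 mod 251 = 237
New hash = (89 + 237) mod 251 = 75

Answer: 75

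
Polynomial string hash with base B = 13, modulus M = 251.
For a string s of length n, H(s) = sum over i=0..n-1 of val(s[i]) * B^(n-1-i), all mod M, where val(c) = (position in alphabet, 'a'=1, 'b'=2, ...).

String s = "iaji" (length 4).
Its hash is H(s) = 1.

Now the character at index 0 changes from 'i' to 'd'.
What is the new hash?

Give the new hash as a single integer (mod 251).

Answer: 60

Derivation:
val('i') = 9, val('d') = 4
Position k = 0, exponent = n-1-k = 3
B^3 mod M = 13^3 mod 251 = 189
Delta = (4 - 9) * 189 mod 251 = 59
New hash = (1 + 59) mod 251 = 60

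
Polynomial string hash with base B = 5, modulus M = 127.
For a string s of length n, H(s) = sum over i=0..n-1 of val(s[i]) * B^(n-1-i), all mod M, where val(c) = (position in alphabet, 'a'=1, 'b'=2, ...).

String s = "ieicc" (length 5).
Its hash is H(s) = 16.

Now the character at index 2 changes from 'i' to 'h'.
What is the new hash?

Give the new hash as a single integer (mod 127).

val('i') = 9, val('h') = 8
Position k = 2, exponent = n-1-k = 2
B^2 mod M = 5^2 mod 127 = 25
Delta = (8 - 9) * 25 mod 127 = 102
New hash = (16 + 102) mod 127 = 118

Answer: 118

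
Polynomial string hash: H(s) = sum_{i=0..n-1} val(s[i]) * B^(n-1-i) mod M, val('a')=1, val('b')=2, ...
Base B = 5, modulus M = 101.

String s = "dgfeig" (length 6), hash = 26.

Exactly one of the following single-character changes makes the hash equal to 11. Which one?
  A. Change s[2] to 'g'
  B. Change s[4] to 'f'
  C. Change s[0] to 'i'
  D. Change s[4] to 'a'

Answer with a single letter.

Option A: s[2]='f'->'g', delta=(7-6)*5^3 mod 101 = 24, hash=26+24 mod 101 = 50
Option B: s[4]='i'->'f', delta=(6-9)*5^1 mod 101 = 86, hash=26+86 mod 101 = 11 <-- target
Option C: s[0]='d'->'i', delta=(9-4)*5^5 mod 101 = 71, hash=26+71 mod 101 = 97
Option D: s[4]='i'->'a', delta=(1-9)*5^1 mod 101 = 61, hash=26+61 mod 101 = 87

Answer: B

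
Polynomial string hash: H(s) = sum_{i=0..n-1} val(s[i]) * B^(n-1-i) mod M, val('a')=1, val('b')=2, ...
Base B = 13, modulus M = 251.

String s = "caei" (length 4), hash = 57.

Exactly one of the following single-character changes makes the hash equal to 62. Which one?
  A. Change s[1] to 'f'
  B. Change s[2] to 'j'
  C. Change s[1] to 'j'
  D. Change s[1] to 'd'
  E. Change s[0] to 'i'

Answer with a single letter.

Answer: D

Derivation:
Option A: s[1]='a'->'f', delta=(6-1)*13^2 mod 251 = 92, hash=57+92 mod 251 = 149
Option B: s[2]='e'->'j', delta=(10-5)*13^1 mod 251 = 65, hash=57+65 mod 251 = 122
Option C: s[1]='a'->'j', delta=(10-1)*13^2 mod 251 = 15, hash=57+15 mod 251 = 72
Option D: s[1]='a'->'d', delta=(4-1)*13^2 mod 251 = 5, hash=57+5 mod 251 = 62 <-- target
Option E: s[0]='c'->'i', delta=(9-3)*13^3 mod 251 = 130, hash=57+130 mod 251 = 187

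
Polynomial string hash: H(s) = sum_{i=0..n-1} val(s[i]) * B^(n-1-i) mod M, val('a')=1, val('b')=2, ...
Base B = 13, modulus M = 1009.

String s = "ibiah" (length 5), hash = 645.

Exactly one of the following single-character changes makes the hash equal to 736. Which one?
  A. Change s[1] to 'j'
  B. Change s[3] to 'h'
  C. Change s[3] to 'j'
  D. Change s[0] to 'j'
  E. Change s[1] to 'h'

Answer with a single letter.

Option A: s[1]='b'->'j', delta=(10-2)*13^3 mod 1009 = 423, hash=645+423 mod 1009 = 59
Option B: s[3]='a'->'h', delta=(8-1)*13^1 mod 1009 = 91, hash=645+91 mod 1009 = 736 <-- target
Option C: s[3]='a'->'j', delta=(10-1)*13^1 mod 1009 = 117, hash=645+117 mod 1009 = 762
Option D: s[0]='i'->'j', delta=(10-9)*13^4 mod 1009 = 309, hash=645+309 mod 1009 = 954
Option E: s[1]='b'->'h', delta=(8-2)*13^3 mod 1009 = 65, hash=645+65 mod 1009 = 710

Answer: B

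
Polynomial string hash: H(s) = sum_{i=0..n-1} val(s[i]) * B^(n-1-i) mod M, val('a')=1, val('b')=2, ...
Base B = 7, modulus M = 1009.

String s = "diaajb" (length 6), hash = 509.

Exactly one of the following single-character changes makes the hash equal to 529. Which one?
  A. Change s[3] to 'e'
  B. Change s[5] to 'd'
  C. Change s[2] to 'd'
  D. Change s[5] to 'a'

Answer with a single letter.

Answer: C

Derivation:
Option A: s[3]='a'->'e', delta=(5-1)*7^2 mod 1009 = 196, hash=509+196 mod 1009 = 705
Option B: s[5]='b'->'d', delta=(4-2)*7^0 mod 1009 = 2, hash=509+2 mod 1009 = 511
Option C: s[2]='a'->'d', delta=(4-1)*7^3 mod 1009 = 20, hash=509+20 mod 1009 = 529 <-- target
Option D: s[5]='b'->'a', delta=(1-2)*7^0 mod 1009 = 1008, hash=509+1008 mod 1009 = 508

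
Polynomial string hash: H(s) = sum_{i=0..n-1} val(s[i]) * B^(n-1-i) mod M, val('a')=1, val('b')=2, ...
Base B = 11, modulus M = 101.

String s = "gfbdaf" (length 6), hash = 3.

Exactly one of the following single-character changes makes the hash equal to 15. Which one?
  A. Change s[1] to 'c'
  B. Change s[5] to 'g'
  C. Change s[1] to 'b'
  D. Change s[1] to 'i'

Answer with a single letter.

Option A: s[1]='f'->'c', delta=(3-6)*11^4 mod 101 = 12, hash=3+12 mod 101 = 15 <-- target
Option B: s[5]='f'->'g', delta=(7-6)*11^0 mod 101 = 1, hash=3+1 mod 101 = 4
Option C: s[1]='f'->'b', delta=(2-6)*11^4 mod 101 = 16, hash=3+16 mod 101 = 19
Option D: s[1]='f'->'i', delta=(9-6)*11^4 mod 101 = 89, hash=3+89 mod 101 = 92

Answer: A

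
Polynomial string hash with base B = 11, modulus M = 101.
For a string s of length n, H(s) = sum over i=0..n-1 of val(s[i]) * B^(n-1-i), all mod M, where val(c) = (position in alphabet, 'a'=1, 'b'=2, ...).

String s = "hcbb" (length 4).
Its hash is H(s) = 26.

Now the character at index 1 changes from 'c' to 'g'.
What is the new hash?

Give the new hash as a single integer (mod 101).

val('c') = 3, val('g') = 7
Position k = 1, exponent = n-1-k = 2
B^2 mod M = 11^2 mod 101 = 20
Delta = (7 - 3) * 20 mod 101 = 80
New hash = (26 + 80) mod 101 = 5

Answer: 5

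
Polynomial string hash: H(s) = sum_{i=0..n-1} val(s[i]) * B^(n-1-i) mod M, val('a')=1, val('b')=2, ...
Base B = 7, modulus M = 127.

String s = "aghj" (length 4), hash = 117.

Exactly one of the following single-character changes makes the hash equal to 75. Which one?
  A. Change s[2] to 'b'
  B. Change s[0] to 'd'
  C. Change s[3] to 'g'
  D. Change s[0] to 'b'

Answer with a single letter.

Answer: A

Derivation:
Option A: s[2]='h'->'b', delta=(2-8)*7^1 mod 127 = 85, hash=117+85 mod 127 = 75 <-- target
Option B: s[0]='a'->'d', delta=(4-1)*7^3 mod 127 = 13, hash=117+13 mod 127 = 3
Option C: s[3]='j'->'g', delta=(7-10)*7^0 mod 127 = 124, hash=117+124 mod 127 = 114
Option D: s[0]='a'->'b', delta=(2-1)*7^3 mod 127 = 89, hash=117+89 mod 127 = 79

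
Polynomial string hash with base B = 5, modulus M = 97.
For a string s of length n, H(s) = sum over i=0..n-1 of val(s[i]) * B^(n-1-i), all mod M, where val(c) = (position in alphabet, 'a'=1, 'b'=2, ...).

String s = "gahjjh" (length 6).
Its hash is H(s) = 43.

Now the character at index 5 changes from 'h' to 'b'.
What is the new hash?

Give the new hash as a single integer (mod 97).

val('h') = 8, val('b') = 2
Position k = 5, exponent = n-1-k = 0
B^0 mod M = 5^0 mod 97 = 1
Delta = (2 - 8) * 1 mod 97 = 91
New hash = (43 + 91) mod 97 = 37

Answer: 37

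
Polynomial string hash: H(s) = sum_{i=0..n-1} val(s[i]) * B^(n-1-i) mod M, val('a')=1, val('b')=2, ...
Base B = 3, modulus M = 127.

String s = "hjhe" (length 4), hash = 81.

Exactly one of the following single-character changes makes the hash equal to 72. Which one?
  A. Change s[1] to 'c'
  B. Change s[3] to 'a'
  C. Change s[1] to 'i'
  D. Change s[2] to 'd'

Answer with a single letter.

Answer: C

Derivation:
Option A: s[1]='j'->'c', delta=(3-10)*3^2 mod 127 = 64, hash=81+64 mod 127 = 18
Option B: s[3]='e'->'a', delta=(1-5)*3^0 mod 127 = 123, hash=81+123 mod 127 = 77
Option C: s[1]='j'->'i', delta=(9-10)*3^2 mod 127 = 118, hash=81+118 mod 127 = 72 <-- target
Option D: s[2]='h'->'d', delta=(4-8)*3^1 mod 127 = 115, hash=81+115 mod 127 = 69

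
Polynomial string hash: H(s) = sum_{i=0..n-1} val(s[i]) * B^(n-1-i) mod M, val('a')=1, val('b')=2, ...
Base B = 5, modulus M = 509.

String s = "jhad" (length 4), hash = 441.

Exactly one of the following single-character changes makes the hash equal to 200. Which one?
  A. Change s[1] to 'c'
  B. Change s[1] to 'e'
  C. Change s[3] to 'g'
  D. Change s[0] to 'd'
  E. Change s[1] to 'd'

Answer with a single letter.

Answer: D

Derivation:
Option A: s[1]='h'->'c', delta=(3-8)*5^2 mod 509 = 384, hash=441+384 mod 509 = 316
Option B: s[1]='h'->'e', delta=(5-8)*5^2 mod 509 = 434, hash=441+434 mod 509 = 366
Option C: s[3]='d'->'g', delta=(7-4)*5^0 mod 509 = 3, hash=441+3 mod 509 = 444
Option D: s[0]='j'->'d', delta=(4-10)*5^3 mod 509 = 268, hash=441+268 mod 509 = 200 <-- target
Option E: s[1]='h'->'d', delta=(4-8)*5^2 mod 509 = 409, hash=441+409 mod 509 = 341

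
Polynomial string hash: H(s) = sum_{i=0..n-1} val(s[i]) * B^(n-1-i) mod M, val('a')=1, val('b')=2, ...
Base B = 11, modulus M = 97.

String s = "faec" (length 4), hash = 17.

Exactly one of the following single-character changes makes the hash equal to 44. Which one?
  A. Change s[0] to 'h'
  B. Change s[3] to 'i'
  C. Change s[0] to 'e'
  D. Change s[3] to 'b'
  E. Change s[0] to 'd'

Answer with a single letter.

Answer: C

Derivation:
Option A: s[0]='f'->'h', delta=(8-6)*11^3 mod 97 = 43, hash=17+43 mod 97 = 60
Option B: s[3]='c'->'i', delta=(9-3)*11^0 mod 97 = 6, hash=17+6 mod 97 = 23
Option C: s[0]='f'->'e', delta=(5-6)*11^3 mod 97 = 27, hash=17+27 mod 97 = 44 <-- target
Option D: s[3]='c'->'b', delta=(2-3)*11^0 mod 97 = 96, hash=17+96 mod 97 = 16
Option E: s[0]='f'->'d', delta=(4-6)*11^3 mod 97 = 54, hash=17+54 mod 97 = 71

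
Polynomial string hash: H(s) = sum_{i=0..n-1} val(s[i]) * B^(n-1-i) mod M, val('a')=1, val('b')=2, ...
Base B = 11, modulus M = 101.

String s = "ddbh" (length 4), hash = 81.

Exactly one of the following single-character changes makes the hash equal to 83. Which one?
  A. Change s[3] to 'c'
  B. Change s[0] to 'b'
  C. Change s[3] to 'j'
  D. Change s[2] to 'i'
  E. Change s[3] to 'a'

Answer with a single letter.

Answer: C

Derivation:
Option A: s[3]='h'->'c', delta=(3-8)*11^0 mod 101 = 96, hash=81+96 mod 101 = 76
Option B: s[0]='d'->'b', delta=(2-4)*11^3 mod 101 = 65, hash=81+65 mod 101 = 45
Option C: s[3]='h'->'j', delta=(10-8)*11^0 mod 101 = 2, hash=81+2 mod 101 = 83 <-- target
Option D: s[2]='b'->'i', delta=(9-2)*11^1 mod 101 = 77, hash=81+77 mod 101 = 57
Option E: s[3]='h'->'a', delta=(1-8)*11^0 mod 101 = 94, hash=81+94 mod 101 = 74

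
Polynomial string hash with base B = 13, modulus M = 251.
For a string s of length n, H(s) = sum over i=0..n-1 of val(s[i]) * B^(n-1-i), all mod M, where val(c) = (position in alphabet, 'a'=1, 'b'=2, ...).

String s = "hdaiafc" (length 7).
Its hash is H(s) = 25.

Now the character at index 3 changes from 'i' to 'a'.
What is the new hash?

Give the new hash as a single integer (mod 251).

val('i') = 9, val('a') = 1
Position k = 3, exponent = n-1-k = 3
B^3 mod M = 13^3 mod 251 = 189
Delta = (1 - 9) * 189 mod 251 = 245
New hash = (25 + 245) mod 251 = 19

Answer: 19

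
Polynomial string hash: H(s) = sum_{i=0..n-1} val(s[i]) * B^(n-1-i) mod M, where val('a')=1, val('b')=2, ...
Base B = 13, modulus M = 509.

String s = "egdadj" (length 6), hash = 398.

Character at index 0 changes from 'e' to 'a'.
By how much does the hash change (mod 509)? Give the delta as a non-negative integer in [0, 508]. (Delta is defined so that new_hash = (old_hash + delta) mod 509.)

Delta formula: (val(new) - val(old)) * B^(n-1-k) mod M
  val('a') - val('e') = 1 - 5 = -4
  B^(n-1-k) = 13^5 mod 509 = 232
  Delta = -4 * 232 mod 509 = 90

Answer: 90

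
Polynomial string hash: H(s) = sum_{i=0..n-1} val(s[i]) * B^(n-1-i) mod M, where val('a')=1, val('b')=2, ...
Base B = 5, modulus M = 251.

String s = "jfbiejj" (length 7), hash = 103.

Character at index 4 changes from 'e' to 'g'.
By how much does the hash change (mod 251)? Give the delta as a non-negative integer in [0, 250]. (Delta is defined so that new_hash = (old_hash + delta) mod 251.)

Delta formula: (val(new) - val(old)) * B^(n-1-k) mod M
  val('g') - val('e') = 7 - 5 = 2
  B^(n-1-k) = 5^2 mod 251 = 25
  Delta = 2 * 25 mod 251 = 50

Answer: 50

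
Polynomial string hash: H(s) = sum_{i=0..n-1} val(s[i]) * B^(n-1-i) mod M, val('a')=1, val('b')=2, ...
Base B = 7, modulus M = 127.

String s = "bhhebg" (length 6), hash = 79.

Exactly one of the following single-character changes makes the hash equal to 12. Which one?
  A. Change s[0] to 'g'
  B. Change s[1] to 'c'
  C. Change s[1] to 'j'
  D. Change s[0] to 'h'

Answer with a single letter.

Answer: B

Derivation:
Option A: s[0]='b'->'g', delta=(7-2)*7^5 mod 127 = 88, hash=79+88 mod 127 = 40
Option B: s[1]='h'->'c', delta=(3-8)*7^4 mod 127 = 60, hash=79+60 mod 127 = 12 <-- target
Option C: s[1]='h'->'j', delta=(10-8)*7^4 mod 127 = 103, hash=79+103 mod 127 = 55
Option D: s[0]='b'->'h', delta=(8-2)*7^5 mod 127 = 4, hash=79+4 mod 127 = 83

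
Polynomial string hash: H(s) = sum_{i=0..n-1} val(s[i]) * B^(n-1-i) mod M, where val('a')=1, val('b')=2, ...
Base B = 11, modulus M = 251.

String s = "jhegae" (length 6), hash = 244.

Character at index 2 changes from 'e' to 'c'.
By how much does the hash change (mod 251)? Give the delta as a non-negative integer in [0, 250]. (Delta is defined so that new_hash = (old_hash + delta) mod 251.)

Answer: 99

Derivation:
Delta formula: (val(new) - val(old)) * B^(n-1-k) mod M
  val('c') - val('e') = 3 - 5 = -2
  B^(n-1-k) = 11^3 mod 251 = 76
  Delta = -2 * 76 mod 251 = 99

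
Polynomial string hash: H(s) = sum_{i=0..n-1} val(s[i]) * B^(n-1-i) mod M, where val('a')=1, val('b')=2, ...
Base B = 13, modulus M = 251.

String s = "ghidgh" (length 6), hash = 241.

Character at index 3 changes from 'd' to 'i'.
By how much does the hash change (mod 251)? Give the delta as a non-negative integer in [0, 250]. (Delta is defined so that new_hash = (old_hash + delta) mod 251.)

Answer: 92

Derivation:
Delta formula: (val(new) - val(old)) * B^(n-1-k) mod M
  val('i') - val('d') = 9 - 4 = 5
  B^(n-1-k) = 13^2 mod 251 = 169
  Delta = 5 * 169 mod 251 = 92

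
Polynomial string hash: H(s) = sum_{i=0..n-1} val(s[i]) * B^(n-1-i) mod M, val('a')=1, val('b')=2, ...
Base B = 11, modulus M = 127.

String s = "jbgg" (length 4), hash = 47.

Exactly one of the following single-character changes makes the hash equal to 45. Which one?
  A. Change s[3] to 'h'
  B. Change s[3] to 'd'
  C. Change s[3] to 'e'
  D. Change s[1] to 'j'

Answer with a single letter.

Option A: s[3]='g'->'h', delta=(8-7)*11^0 mod 127 = 1, hash=47+1 mod 127 = 48
Option B: s[3]='g'->'d', delta=(4-7)*11^0 mod 127 = 124, hash=47+124 mod 127 = 44
Option C: s[3]='g'->'e', delta=(5-7)*11^0 mod 127 = 125, hash=47+125 mod 127 = 45 <-- target
Option D: s[1]='b'->'j', delta=(10-2)*11^2 mod 127 = 79, hash=47+79 mod 127 = 126

Answer: C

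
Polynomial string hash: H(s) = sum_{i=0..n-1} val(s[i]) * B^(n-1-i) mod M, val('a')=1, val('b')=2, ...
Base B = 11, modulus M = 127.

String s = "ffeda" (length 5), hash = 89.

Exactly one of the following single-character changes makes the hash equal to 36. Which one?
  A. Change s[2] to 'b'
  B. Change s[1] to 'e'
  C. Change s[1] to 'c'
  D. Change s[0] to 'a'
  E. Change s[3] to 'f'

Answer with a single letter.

Option A: s[2]='e'->'b', delta=(2-5)*11^2 mod 127 = 18, hash=89+18 mod 127 = 107
Option B: s[1]='f'->'e', delta=(5-6)*11^3 mod 127 = 66, hash=89+66 mod 127 = 28
Option C: s[1]='f'->'c', delta=(3-6)*11^3 mod 127 = 71, hash=89+71 mod 127 = 33
Option D: s[0]='f'->'a', delta=(1-6)*11^4 mod 127 = 74, hash=89+74 mod 127 = 36 <-- target
Option E: s[3]='d'->'f', delta=(6-4)*11^1 mod 127 = 22, hash=89+22 mod 127 = 111

Answer: D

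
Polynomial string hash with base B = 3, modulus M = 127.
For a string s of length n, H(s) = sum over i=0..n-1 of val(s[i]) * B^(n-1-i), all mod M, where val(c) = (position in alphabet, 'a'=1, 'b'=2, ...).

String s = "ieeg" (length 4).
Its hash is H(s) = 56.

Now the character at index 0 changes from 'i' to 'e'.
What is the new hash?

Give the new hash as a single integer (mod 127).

val('i') = 9, val('e') = 5
Position k = 0, exponent = n-1-k = 3
B^3 mod M = 3^3 mod 127 = 27
Delta = (5 - 9) * 27 mod 127 = 19
New hash = (56 + 19) mod 127 = 75

Answer: 75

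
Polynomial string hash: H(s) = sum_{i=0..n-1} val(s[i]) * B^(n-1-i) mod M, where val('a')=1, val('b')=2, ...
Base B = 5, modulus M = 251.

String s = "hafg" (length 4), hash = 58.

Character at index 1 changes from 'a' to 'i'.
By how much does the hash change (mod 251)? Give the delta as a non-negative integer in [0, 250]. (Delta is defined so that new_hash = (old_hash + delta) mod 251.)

Answer: 200

Derivation:
Delta formula: (val(new) - val(old)) * B^(n-1-k) mod M
  val('i') - val('a') = 9 - 1 = 8
  B^(n-1-k) = 5^2 mod 251 = 25
  Delta = 8 * 25 mod 251 = 200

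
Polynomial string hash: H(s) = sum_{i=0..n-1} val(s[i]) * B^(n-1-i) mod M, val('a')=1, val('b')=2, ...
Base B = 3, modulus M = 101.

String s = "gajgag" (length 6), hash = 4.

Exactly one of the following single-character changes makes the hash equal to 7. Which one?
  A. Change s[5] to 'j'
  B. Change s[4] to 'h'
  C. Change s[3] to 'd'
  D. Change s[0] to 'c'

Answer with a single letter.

Option A: s[5]='g'->'j', delta=(10-7)*3^0 mod 101 = 3, hash=4+3 mod 101 = 7 <-- target
Option B: s[4]='a'->'h', delta=(8-1)*3^1 mod 101 = 21, hash=4+21 mod 101 = 25
Option C: s[3]='g'->'d', delta=(4-7)*3^2 mod 101 = 74, hash=4+74 mod 101 = 78
Option D: s[0]='g'->'c', delta=(3-7)*3^5 mod 101 = 38, hash=4+38 mod 101 = 42

Answer: A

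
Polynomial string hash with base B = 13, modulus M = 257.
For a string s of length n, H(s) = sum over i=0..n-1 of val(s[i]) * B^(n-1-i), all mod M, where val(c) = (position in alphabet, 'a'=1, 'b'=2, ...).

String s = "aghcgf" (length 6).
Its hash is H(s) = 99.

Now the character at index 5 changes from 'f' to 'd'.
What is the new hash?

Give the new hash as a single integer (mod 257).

Answer: 97

Derivation:
val('f') = 6, val('d') = 4
Position k = 5, exponent = n-1-k = 0
B^0 mod M = 13^0 mod 257 = 1
Delta = (4 - 6) * 1 mod 257 = 255
New hash = (99 + 255) mod 257 = 97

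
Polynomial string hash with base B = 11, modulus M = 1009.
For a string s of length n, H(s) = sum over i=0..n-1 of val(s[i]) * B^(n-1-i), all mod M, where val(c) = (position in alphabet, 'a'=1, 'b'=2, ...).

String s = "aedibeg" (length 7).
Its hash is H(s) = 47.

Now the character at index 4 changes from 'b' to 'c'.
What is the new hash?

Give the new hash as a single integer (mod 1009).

val('b') = 2, val('c') = 3
Position k = 4, exponent = n-1-k = 2
B^2 mod M = 11^2 mod 1009 = 121
Delta = (3 - 2) * 121 mod 1009 = 121
New hash = (47 + 121) mod 1009 = 168

Answer: 168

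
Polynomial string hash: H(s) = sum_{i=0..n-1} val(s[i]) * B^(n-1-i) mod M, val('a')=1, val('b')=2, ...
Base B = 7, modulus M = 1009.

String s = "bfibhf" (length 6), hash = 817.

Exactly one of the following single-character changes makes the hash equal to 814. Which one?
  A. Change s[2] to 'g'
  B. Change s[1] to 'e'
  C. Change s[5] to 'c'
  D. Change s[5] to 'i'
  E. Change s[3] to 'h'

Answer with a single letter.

Option A: s[2]='i'->'g', delta=(7-9)*7^3 mod 1009 = 323, hash=817+323 mod 1009 = 131
Option B: s[1]='f'->'e', delta=(5-6)*7^4 mod 1009 = 626, hash=817+626 mod 1009 = 434
Option C: s[5]='f'->'c', delta=(3-6)*7^0 mod 1009 = 1006, hash=817+1006 mod 1009 = 814 <-- target
Option D: s[5]='f'->'i', delta=(9-6)*7^0 mod 1009 = 3, hash=817+3 mod 1009 = 820
Option E: s[3]='b'->'h', delta=(8-2)*7^2 mod 1009 = 294, hash=817+294 mod 1009 = 102

Answer: C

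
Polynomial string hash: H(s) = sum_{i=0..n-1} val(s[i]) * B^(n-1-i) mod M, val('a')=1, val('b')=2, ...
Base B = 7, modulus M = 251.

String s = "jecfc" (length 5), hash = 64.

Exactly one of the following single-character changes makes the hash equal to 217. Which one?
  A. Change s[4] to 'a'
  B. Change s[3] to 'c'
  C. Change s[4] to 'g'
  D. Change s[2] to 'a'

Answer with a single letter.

Option A: s[4]='c'->'a', delta=(1-3)*7^0 mod 251 = 249, hash=64+249 mod 251 = 62
Option B: s[3]='f'->'c', delta=(3-6)*7^1 mod 251 = 230, hash=64+230 mod 251 = 43
Option C: s[4]='c'->'g', delta=(7-3)*7^0 mod 251 = 4, hash=64+4 mod 251 = 68
Option D: s[2]='c'->'a', delta=(1-3)*7^2 mod 251 = 153, hash=64+153 mod 251 = 217 <-- target

Answer: D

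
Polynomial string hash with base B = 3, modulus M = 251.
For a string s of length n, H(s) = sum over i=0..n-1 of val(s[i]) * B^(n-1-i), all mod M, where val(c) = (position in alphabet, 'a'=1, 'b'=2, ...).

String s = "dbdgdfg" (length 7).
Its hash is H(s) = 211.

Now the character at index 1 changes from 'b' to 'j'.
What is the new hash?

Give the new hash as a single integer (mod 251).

val('b') = 2, val('j') = 10
Position k = 1, exponent = n-1-k = 5
B^5 mod M = 3^5 mod 251 = 243
Delta = (10 - 2) * 243 mod 251 = 187
New hash = (211 + 187) mod 251 = 147

Answer: 147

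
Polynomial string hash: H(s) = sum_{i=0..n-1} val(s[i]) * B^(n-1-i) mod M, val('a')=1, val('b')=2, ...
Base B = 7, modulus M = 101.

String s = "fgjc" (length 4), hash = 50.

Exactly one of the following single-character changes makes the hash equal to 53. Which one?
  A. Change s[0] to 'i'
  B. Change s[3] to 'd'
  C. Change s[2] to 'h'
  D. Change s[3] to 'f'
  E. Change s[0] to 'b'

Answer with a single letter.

Answer: D

Derivation:
Option A: s[0]='f'->'i', delta=(9-6)*7^3 mod 101 = 19, hash=50+19 mod 101 = 69
Option B: s[3]='c'->'d', delta=(4-3)*7^0 mod 101 = 1, hash=50+1 mod 101 = 51
Option C: s[2]='j'->'h', delta=(8-10)*7^1 mod 101 = 87, hash=50+87 mod 101 = 36
Option D: s[3]='c'->'f', delta=(6-3)*7^0 mod 101 = 3, hash=50+3 mod 101 = 53 <-- target
Option E: s[0]='f'->'b', delta=(2-6)*7^3 mod 101 = 42, hash=50+42 mod 101 = 92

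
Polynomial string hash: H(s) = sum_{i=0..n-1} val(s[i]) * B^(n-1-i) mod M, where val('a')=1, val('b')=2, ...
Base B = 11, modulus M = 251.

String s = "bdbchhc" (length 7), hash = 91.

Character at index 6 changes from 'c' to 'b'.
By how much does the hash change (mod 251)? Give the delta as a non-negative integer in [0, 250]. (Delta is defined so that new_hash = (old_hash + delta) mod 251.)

Answer: 250

Derivation:
Delta formula: (val(new) - val(old)) * B^(n-1-k) mod M
  val('b') - val('c') = 2 - 3 = -1
  B^(n-1-k) = 11^0 mod 251 = 1
  Delta = -1 * 1 mod 251 = 250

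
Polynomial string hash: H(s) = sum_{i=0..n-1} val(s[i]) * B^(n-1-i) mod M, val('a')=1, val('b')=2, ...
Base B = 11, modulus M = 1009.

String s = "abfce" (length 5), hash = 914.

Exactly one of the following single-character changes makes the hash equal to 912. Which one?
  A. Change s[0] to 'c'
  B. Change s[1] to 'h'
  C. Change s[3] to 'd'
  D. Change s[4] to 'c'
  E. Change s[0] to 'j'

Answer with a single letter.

Option A: s[0]='a'->'c', delta=(3-1)*11^4 mod 1009 = 21, hash=914+21 mod 1009 = 935
Option B: s[1]='b'->'h', delta=(8-2)*11^3 mod 1009 = 923, hash=914+923 mod 1009 = 828
Option C: s[3]='c'->'d', delta=(4-3)*11^1 mod 1009 = 11, hash=914+11 mod 1009 = 925
Option D: s[4]='e'->'c', delta=(3-5)*11^0 mod 1009 = 1007, hash=914+1007 mod 1009 = 912 <-- target
Option E: s[0]='a'->'j', delta=(10-1)*11^4 mod 1009 = 599, hash=914+599 mod 1009 = 504

Answer: D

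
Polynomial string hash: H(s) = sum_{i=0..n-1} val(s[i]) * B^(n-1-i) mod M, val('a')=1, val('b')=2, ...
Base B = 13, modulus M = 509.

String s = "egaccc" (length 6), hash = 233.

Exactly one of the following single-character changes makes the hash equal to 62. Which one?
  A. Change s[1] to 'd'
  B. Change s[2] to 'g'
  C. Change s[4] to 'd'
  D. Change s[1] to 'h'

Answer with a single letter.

Answer: A

Derivation:
Option A: s[1]='g'->'d', delta=(4-7)*13^4 mod 509 = 338, hash=233+338 mod 509 = 62 <-- target
Option B: s[2]='a'->'g', delta=(7-1)*13^3 mod 509 = 457, hash=233+457 mod 509 = 181
Option C: s[4]='c'->'d', delta=(4-3)*13^1 mod 509 = 13, hash=233+13 mod 509 = 246
Option D: s[1]='g'->'h', delta=(8-7)*13^4 mod 509 = 57, hash=233+57 mod 509 = 290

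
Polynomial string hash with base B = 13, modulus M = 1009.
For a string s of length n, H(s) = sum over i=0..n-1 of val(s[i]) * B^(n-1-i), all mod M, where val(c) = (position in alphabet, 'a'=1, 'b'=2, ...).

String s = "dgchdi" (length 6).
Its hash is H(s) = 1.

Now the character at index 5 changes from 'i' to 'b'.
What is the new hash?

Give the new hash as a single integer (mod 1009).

val('i') = 9, val('b') = 2
Position k = 5, exponent = n-1-k = 0
B^0 mod M = 13^0 mod 1009 = 1
Delta = (2 - 9) * 1 mod 1009 = 1002
New hash = (1 + 1002) mod 1009 = 1003

Answer: 1003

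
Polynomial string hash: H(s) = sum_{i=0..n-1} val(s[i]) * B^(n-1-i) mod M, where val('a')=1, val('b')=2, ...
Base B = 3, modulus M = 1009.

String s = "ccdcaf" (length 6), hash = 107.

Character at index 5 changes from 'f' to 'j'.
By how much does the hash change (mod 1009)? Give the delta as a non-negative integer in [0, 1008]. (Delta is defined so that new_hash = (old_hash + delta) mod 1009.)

Delta formula: (val(new) - val(old)) * B^(n-1-k) mod M
  val('j') - val('f') = 10 - 6 = 4
  B^(n-1-k) = 3^0 mod 1009 = 1
  Delta = 4 * 1 mod 1009 = 4

Answer: 4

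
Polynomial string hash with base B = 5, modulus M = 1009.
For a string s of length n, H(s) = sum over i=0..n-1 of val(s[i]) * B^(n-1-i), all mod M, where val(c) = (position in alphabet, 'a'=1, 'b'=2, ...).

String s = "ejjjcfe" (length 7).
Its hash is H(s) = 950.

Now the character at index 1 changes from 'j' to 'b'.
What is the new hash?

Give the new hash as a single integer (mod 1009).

Answer: 166

Derivation:
val('j') = 10, val('b') = 2
Position k = 1, exponent = n-1-k = 5
B^5 mod M = 5^5 mod 1009 = 98
Delta = (2 - 10) * 98 mod 1009 = 225
New hash = (950 + 225) mod 1009 = 166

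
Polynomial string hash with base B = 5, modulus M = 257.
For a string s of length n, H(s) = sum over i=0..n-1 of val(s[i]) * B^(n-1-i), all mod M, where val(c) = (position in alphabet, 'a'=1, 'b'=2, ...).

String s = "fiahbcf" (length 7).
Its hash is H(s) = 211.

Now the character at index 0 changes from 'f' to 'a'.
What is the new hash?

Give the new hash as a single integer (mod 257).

Answer: 214

Derivation:
val('f') = 6, val('a') = 1
Position k = 0, exponent = n-1-k = 6
B^6 mod M = 5^6 mod 257 = 205
Delta = (1 - 6) * 205 mod 257 = 3
New hash = (211 + 3) mod 257 = 214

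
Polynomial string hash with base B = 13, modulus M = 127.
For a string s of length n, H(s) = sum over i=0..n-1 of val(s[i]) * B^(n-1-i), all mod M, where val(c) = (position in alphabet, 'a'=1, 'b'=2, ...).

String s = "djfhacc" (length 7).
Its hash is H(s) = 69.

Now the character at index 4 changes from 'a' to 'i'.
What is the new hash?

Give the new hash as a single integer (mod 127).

Answer: 24

Derivation:
val('a') = 1, val('i') = 9
Position k = 4, exponent = n-1-k = 2
B^2 mod M = 13^2 mod 127 = 42
Delta = (9 - 1) * 42 mod 127 = 82
New hash = (69 + 82) mod 127 = 24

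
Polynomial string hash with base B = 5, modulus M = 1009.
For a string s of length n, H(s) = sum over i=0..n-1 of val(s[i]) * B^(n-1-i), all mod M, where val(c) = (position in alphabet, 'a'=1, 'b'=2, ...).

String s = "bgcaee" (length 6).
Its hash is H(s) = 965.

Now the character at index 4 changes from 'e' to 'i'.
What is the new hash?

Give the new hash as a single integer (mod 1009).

val('e') = 5, val('i') = 9
Position k = 4, exponent = n-1-k = 1
B^1 mod M = 5^1 mod 1009 = 5
Delta = (9 - 5) * 5 mod 1009 = 20
New hash = (965 + 20) mod 1009 = 985

Answer: 985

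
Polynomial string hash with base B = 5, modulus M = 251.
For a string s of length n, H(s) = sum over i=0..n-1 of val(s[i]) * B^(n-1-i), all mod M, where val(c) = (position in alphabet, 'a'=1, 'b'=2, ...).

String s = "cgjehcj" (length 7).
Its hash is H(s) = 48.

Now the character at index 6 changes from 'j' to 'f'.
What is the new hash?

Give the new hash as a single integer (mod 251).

Answer: 44

Derivation:
val('j') = 10, val('f') = 6
Position k = 6, exponent = n-1-k = 0
B^0 mod M = 5^0 mod 251 = 1
Delta = (6 - 10) * 1 mod 251 = 247
New hash = (48 + 247) mod 251 = 44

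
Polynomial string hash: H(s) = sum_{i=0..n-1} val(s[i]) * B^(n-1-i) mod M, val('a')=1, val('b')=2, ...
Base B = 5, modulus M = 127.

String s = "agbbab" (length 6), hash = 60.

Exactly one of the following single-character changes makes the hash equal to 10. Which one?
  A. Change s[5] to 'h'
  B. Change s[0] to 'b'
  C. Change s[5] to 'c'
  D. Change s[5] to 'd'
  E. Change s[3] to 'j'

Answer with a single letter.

Option A: s[5]='b'->'h', delta=(8-2)*5^0 mod 127 = 6, hash=60+6 mod 127 = 66
Option B: s[0]='a'->'b', delta=(2-1)*5^5 mod 127 = 77, hash=60+77 mod 127 = 10 <-- target
Option C: s[5]='b'->'c', delta=(3-2)*5^0 mod 127 = 1, hash=60+1 mod 127 = 61
Option D: s[5]='b'->'d', delta=(4-2)*5^0 mod 127 = 2, hash=60+2 mod 127 = 62
Option E: s[3]='b'->'j', delta=(10-2)*5^2 mod 127 = 73, hash=60+73 mod 127 = 6

Answer: B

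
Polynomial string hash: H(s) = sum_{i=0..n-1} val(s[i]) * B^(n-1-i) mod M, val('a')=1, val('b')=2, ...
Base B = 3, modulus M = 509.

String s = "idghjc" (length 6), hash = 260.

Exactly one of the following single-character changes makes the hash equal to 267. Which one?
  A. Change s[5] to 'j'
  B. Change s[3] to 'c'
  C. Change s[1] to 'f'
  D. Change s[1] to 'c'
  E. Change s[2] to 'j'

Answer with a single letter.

Answer: A

Derivation:
Option A: s[5]='c'->'j', delta=(10-3)*3^0 mod 509 = 7, hash=260+7 mod 509 = 267 <-- target
Option B: s[3]='h'->'c', delta=(3-8)*3^2 mod 509 = 464, hash=260+464 mod 509 = 215
Option C: s[1]='d'->'f', delta=(6-4)*3^4 mod 509 = 162, hash=260+162 mod 509 = 422
Option D: s[1]='d'->'c', delta=(3-4)*3^4 mod 509 = 428, hash=260+428 mod 509 = 179
Option E: s[2]='g'->'j', delta=(10-7)*3^3 mod 509 = 81, hash=260+81 mod 509 = 341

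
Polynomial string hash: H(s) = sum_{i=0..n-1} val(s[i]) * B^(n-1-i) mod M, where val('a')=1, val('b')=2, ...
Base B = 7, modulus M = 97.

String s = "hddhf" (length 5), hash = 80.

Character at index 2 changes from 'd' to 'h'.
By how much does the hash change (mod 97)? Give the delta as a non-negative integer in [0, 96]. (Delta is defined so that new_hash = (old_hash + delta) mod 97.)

Delta formula: (val(new) - val(old)) * B^(n-1-k) mod M
  val('h') - val('d') = 8 - 4 = 4
  B^(n-1-k) = 7^2 mod 97 = 49
  Delta = 4 * 49 mod 97 = 2

Answer: 2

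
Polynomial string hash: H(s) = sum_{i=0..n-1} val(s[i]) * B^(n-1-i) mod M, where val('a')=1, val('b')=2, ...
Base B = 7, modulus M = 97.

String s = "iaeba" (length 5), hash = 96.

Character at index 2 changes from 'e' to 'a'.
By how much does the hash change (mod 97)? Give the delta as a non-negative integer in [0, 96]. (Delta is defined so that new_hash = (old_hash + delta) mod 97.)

Answer: 95

Derivation:
Delta formula: (val(new) - val(old)) * B^(n-1-k) mod M
  val('a') - val('e') = 1 - 5 = -4
  B^(n-1-k) = 7^2 mod 97 = 49
  Delta = -4 * 49 mod 97 = 95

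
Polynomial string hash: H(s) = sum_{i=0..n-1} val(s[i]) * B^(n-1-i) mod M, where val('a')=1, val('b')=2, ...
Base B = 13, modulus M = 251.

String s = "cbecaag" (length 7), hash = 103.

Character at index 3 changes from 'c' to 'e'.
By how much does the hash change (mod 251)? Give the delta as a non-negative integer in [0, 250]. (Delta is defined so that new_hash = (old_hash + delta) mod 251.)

Answer: 127

Derivation:
Delta formula: (val(new) - val(old)) * B^(n-1-k) mod M
  val('e') - val('c') = 5 - 3 = 2
  B^(n-1-k) = 13^3 mod 251 = 189
  Delta = 2 * 189 mod 251 = 127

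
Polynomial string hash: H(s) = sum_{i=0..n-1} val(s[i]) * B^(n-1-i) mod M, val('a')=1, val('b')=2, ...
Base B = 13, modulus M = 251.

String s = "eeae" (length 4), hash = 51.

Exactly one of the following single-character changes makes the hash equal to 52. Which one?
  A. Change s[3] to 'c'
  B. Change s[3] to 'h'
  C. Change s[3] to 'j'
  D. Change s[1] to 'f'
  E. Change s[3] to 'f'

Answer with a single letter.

Answer: E

Derivation:
Option A: s[3]='e'->'c', delta=(3-5)*13^0 mod 251 = 249, hash=51+249 mod 251 = 49
Option B: s[3]='e'->'h', delta=(8-5)*13^0 mod 251 = 3, hash=51+3 mod 251 = 54
Option C: s[3]='e'->'j', delta=(10-5)*13^0 mod 251 = 5, hash=51+5 mod 251 = 56
Option D: s[1]='e'->'f', delta=(6-5)*13^2 mod 251 = 169, hash=51+169 mod 251 = 220
Option E: s[3]='e'->'f', delta=(6-5)*13^0 mod 251 = 1, hash=51+1 mod 251 = 52 <-- target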